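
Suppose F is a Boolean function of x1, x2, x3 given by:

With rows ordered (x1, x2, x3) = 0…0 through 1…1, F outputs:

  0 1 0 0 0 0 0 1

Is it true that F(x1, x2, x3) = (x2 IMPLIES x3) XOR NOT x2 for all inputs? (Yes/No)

No

Test each input against both F and the formula:
  x1=0, x2=0, x3=0: formula gives 0, F = 0 ✓
  x1=0, x2=0, x3=1: formula gives 0, but F = 1 ✗
A single disagreement suffices: at (0,0,1) they differ, so the formula does not compute F.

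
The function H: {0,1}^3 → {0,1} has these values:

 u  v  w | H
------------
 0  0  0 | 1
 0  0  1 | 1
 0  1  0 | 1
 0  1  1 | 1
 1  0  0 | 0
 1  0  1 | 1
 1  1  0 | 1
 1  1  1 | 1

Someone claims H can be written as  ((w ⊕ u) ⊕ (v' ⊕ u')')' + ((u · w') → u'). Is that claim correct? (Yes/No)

Evaluate ((w ⊕ u) ⊕ (v' ⊕ u')')' + ((u · w') → u') on each row and compare to H:
  u=0, v=0, w=0: formula gives 1, H = 1 ✓
  u=0, v=0, w=1: formula gives 1, H = 1 ✓
  u=0, v=1, w=0: formula gives 1, H = 1 ✓
  u=0, v=1, w=1: formula gives 1, H = 1 ✓
  u=1, v=0, w=0: formula gives 0, H = 0 ✓
  …and likewise for the remaining 3 rows.
All 8 rows match — the expression computes H exactly.

Yes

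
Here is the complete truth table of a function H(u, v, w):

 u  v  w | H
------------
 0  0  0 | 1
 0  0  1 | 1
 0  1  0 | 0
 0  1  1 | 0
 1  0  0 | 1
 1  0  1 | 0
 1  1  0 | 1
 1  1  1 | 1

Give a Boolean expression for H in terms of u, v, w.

There are just 3 zero rows: (0,1,0), (0,1,1), (1,0,1). Their minterms are ¬u·v·¬w, ¬u·v·w, u·¬v·w; the OR of those covers precisely the 0-outputs, and negating it yields H.

H(u, v, w) = NOT ((((NOT u AND v) AND NOT w) OR ((NOT u AND v) AND w)) OR ((u AND NOT v) AND w))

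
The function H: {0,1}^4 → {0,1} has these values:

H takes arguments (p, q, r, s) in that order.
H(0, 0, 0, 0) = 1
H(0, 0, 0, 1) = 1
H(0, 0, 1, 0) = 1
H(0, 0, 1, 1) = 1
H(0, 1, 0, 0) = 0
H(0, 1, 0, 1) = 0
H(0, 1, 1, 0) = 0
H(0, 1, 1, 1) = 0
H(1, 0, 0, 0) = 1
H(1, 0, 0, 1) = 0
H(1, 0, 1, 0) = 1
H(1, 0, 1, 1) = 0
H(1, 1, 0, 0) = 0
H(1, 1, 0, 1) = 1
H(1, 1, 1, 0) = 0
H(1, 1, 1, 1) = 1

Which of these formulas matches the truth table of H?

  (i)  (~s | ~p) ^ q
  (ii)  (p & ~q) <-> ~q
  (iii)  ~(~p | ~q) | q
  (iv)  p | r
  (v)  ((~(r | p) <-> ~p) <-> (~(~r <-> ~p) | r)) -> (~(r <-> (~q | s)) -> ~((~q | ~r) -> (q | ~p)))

(ii) fails at (0,0,0,0): the formula yields 0, H is 1.
(iii) fails at (0,0,0,0): the formula yields 0, H is 1.
(iv) fails at (0,0,0,0): the formula yields 0, H is 1.
(v) fails at (0,1,0,0): the formula yields 1, H is 0.
Only (i) survives; checking it on all 16 rows confirms it matches H.

i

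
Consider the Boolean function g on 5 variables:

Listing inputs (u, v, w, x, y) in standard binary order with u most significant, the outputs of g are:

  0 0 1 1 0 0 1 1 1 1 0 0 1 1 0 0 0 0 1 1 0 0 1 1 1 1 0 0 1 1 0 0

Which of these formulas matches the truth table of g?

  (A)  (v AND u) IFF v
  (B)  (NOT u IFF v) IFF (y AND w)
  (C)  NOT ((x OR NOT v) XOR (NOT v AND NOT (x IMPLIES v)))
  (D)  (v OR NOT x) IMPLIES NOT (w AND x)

C

(A): at (0,0,0,0,0) it gives 1, but g = 0 — eliminated.
(B): at (0,0,0,0,0) it gives 1, but g = 0 — eliminated.
(D): at (0,0,0,0,0) it gives 1, but g = 0 — eliminated.
Only (C) survives; checking it on all 32 rows confirms it matches g.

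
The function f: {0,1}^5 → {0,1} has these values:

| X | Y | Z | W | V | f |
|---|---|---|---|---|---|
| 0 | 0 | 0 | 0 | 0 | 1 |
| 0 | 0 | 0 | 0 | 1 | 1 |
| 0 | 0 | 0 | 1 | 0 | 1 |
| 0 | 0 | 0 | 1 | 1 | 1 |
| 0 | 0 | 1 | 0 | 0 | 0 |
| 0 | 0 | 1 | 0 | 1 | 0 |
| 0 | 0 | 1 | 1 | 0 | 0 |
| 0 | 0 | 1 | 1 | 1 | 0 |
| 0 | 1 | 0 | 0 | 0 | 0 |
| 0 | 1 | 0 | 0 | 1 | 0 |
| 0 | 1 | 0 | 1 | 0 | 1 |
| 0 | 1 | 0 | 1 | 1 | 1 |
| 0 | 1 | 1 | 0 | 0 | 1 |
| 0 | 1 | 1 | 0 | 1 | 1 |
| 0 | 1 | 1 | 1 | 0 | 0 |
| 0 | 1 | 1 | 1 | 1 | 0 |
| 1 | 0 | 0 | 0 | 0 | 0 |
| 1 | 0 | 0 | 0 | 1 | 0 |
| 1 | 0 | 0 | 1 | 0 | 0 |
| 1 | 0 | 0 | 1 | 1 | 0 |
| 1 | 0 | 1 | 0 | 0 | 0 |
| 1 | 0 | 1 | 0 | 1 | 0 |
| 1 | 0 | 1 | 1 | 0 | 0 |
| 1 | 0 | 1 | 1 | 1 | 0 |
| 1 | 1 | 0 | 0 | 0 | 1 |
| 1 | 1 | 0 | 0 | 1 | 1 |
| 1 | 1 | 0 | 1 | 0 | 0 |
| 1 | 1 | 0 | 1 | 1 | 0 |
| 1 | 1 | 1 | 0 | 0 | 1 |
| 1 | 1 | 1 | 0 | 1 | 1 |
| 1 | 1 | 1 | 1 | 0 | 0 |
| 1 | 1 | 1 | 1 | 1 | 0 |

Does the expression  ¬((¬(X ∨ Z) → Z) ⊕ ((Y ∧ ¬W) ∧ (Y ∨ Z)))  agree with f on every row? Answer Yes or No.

Check the formula against f row by row:
  X=0, Y=0, Z=0, W=0, V=0: formula gives 1, f = 1 ✓
  X=0, Y=0, Z=0, W=0, V=1: formula gives 1, f = 1 ✓
  X=0, Y=0, Z=0, W=1, V=0: formula gives 1, f = 1 ✓
  X=0, Y=0, Z=0, W=1, V=1: formula gives 1, f = 1 ✓
  … (the remaining 28 rows also agree.)
All 32 rows match — the expression computes f exactly.

Yes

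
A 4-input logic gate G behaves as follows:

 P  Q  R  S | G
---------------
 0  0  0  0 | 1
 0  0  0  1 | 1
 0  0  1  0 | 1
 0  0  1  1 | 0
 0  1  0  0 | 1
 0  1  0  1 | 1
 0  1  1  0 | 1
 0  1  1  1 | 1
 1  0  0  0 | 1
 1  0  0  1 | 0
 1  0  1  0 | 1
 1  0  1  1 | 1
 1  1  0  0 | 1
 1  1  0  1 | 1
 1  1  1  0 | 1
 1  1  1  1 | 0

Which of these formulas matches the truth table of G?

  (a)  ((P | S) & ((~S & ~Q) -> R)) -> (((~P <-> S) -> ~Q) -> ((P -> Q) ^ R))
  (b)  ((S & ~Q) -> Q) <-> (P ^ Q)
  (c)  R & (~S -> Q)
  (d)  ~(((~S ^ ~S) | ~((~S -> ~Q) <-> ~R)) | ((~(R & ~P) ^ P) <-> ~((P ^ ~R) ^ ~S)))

(b) disagrees with G on (0,0,0,0) (formula → 0, table → 1); rule it out.
(c) disagrees with G on (0,0,0,0) (formula → 0, table → 1); rule it out.
(d) disagrees with G on (0,0,0,0) (formula → 0, table → 1); rule it out.
Only (a) survives; checking it on all 16 rows confirms it matches G.

a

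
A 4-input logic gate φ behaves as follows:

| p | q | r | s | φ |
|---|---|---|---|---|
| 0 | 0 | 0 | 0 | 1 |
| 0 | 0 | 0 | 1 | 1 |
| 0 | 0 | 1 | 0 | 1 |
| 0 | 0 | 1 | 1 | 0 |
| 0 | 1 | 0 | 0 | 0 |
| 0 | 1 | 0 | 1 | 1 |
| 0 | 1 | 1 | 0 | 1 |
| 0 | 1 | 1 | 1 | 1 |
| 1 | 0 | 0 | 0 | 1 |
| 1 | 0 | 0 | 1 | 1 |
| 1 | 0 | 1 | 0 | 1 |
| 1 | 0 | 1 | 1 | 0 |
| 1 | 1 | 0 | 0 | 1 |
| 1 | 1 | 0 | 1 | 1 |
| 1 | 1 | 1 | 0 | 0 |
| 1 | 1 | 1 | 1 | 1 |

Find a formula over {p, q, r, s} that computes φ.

The 0-rows are (0,0,1,1), (0,1,0,0), (1,0,1,1), (1,1,1,0). Take each as a conjunction (¬p·¬q·r·s, ¬p·q·¬r·¬s, p·¬q·r·s, p·q·r·¬s), form their disjunction, and complement — that gives a formula that is 1 everywhere φ is.

φ(p, q, r, s) = ~((((((~p & ~q) & r) & s) | (((~p & q) & ~r) & ~s)) | (((p & ~q) & r) & s)) | (((p & q) & r) & ~s))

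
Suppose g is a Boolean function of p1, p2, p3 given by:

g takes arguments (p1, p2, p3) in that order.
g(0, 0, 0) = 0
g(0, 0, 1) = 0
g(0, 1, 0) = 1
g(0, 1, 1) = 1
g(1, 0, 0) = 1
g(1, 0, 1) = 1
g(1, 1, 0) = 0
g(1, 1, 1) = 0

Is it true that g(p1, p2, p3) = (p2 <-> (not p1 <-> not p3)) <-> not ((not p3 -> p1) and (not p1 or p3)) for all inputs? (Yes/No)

Evaluate (p2 <-> (not p1 <-> not p3)) <-> not ((not p3 -> p1) and (not p1 or p3)) on each row and compare to g:
  p1=0, p2=0, p3=0: formula gives 0, g = 0 ✓
  p1=0, p2=0, p3=1: formula gives 0, g = 0 ✓
  p1=0, p2=1, p3=0: formula gives 1, g = 1 ✓
  p1=0, p2=1, p3=1: formula gives 1, g = 1 ✓
  p1=1, p2=0, p3=0: formula gives 1, g = 1 ✓
  … (the remaining 3 rows also agree.)
Every row agrees, so the formula is equivalent.

Yes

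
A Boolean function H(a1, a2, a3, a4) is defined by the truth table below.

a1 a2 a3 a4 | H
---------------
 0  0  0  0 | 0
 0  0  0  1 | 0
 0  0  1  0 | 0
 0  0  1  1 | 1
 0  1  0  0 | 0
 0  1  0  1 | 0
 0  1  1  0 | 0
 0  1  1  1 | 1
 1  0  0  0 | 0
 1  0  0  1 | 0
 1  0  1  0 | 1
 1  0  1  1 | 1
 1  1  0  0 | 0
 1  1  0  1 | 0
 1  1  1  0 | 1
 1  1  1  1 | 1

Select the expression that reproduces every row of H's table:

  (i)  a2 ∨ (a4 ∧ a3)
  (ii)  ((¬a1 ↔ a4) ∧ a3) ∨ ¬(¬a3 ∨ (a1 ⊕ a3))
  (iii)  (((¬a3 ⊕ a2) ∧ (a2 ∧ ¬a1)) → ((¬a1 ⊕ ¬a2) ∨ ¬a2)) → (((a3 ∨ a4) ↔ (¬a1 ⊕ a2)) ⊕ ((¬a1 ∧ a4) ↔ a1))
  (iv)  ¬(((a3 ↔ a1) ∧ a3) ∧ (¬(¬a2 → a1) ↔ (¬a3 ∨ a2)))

(i) fails at (0,1,0,0): the formula yields 1, H is 0.
(iii) fails at (0,0,0,0): the formula yields 1, H is 0.
(iv) fails at (0,0,0,0): the formula yields 1, H is 0.
Only (ii) survives; checking it on all 16 rows confirms it matches H.

ii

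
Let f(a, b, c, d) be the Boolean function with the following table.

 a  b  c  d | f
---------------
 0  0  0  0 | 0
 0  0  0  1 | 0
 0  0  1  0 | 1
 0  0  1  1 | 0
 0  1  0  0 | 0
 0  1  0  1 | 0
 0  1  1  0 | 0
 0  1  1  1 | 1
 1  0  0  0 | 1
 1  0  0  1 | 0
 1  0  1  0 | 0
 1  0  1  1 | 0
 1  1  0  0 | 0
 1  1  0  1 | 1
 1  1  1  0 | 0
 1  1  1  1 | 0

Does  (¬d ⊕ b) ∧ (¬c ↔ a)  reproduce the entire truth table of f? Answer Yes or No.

Yes

Evaluate (¬d ⊕ b) ∧ (¬c ↔ a) on each row and compare to f:
  a=0, b=0, c=0, d=0: formula gives 0, f = 0 ✓
  a=0, b=0, c=0, d=1: formula gives 0, f = 0 ✓
  a=0, b=0, c=1, d=0: formula gives 1, f = 1 ✓
  a=0, b=0, c=1, d=1: formula gives 0, f = 0 ✓
  … (the remaining 12 rows also agree.)
All 16 rows match — the expression computes f exactly.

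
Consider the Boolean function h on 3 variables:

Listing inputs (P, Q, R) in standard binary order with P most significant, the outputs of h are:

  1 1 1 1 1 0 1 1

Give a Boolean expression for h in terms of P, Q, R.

h is 0 on exactly one input, (1,0,1), whose minterm is P·¬Q·R. So h is the negation of that single conjunction.

h(P, Q, R) = ¬((P ∧ ¬Q) ∧ R)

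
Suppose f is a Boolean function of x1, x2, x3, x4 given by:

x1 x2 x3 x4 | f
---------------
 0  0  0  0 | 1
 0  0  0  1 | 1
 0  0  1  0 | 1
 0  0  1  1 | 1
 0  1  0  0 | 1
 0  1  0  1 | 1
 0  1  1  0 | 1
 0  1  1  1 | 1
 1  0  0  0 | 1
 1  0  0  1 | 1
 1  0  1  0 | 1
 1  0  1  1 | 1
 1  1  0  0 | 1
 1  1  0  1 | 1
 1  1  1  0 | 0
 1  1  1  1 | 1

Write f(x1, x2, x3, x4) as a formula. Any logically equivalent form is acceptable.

f(x1, x2, x3, x4) = ¬(((x1 ∧ x2) ∧ x3) ∧ ¬x4)

f is 0 on exactly one input, (1,1,1,0), whose minterm is x1·x2·x3·¬x4. So f is the negation of that single conjunction.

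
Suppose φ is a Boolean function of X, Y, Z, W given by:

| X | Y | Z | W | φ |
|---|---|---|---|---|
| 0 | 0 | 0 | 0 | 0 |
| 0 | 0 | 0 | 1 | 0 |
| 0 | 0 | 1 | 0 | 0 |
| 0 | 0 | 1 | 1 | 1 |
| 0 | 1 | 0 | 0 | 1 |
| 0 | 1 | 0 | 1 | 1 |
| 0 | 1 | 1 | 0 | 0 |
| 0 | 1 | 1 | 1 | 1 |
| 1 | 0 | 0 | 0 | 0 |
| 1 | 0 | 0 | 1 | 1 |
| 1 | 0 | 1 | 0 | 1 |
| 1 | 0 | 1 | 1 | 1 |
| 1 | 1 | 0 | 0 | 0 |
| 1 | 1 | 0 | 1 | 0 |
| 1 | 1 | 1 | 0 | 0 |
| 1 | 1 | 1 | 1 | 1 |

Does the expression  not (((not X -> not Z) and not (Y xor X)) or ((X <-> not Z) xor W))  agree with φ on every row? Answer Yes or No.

No

Check the formula against φ row by row:
  X=0, Y=0, Z=0, W=0: formula gives 0, φ = 0 ✓
  X=0, Y=0, Z=0, W=1: formula gives 0, φ = 0 ✓
  X=0, Y=0, Z=1, W=0: formula gives 0, φ = 0 ✓
  X=0, Y=0, Z=1, W=1: formula gives 1, φ = 1 ✓
  …
  X=0, Y=1, Z=0, W=1: formula gives 0, but φ = 1 ✗
Row (0,1,0,1) is a counterexample, so the formula is not equivalent to φ.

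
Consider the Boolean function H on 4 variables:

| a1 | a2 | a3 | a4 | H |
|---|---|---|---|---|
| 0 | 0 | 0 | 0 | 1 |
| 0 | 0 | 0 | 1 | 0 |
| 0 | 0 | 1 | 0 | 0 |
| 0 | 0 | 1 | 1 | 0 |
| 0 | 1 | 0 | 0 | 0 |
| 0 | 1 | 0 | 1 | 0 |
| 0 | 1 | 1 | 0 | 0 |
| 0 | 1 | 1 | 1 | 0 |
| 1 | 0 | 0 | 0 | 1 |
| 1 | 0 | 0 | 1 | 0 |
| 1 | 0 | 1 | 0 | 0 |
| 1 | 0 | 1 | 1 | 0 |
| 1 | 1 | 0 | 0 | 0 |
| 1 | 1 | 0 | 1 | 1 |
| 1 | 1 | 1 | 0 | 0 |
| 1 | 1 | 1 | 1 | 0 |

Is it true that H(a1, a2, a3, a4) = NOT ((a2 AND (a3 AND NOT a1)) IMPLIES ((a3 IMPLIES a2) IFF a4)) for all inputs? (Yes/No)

No

Check the formula against H row by row:
  a1=0, a2=0, a3=0, a4=0: formula gives 0, but H = 1 ✗
Since they disagree at (0,0,0,0), the expression is not a correct formula for H.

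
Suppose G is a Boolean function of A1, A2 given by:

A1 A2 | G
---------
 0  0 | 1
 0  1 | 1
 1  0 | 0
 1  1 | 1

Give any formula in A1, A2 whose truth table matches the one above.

This is A1 → A2 (false only at 1,0).

G(A1, A2) = A1 → A2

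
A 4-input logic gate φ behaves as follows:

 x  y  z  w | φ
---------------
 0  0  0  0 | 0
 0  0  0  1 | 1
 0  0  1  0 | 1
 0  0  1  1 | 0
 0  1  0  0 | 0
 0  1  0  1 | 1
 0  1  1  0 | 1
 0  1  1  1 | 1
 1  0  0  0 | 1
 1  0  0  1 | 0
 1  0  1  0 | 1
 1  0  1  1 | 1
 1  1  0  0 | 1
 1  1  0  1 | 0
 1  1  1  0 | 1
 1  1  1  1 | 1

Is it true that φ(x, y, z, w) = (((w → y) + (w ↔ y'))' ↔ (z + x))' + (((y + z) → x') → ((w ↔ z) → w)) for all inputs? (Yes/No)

Test each input against both φ and the formula:
  x=0, y=0, z=0, w=0: formula gives 0, φ = 0 ✓
  x=0, y=0, z=0, w=1: formula gives 1, φ = 1 ✓
  x=0, y=0, z=1, w=0: formula gives 1, φ = 1 ✓
  x=0, y=0, z=1, w=1: formula gives 1, but φ = 0 ✗
Since they disagree at (0,0,1,1), the expression is not a correct formula for φ.

No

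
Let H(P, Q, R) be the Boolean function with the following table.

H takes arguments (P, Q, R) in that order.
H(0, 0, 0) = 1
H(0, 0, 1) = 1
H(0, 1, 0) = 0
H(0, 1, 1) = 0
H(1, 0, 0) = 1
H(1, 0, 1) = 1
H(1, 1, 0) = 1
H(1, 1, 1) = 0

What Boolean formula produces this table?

There are just 3 zero rows: (0,1,0), (0,1,1), (1,1,1). Their minterms are ¬P·Q·¬R, ¬P·Q·R, P·Q·R; the OR of those covers precisely the 0-outputs, and negating it yields H.

H(P, Q, R) = not ((((not P and Q) and not R) or ((not P and Q) and R)) or ((P and Q) and R))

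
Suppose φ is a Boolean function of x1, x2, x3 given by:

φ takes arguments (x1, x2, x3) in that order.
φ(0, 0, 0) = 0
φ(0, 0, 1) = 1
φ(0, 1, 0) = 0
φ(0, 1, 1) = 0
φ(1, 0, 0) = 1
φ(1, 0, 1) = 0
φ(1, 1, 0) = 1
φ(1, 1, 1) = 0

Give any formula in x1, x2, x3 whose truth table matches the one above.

φ(x1, x2, x3) = (((x1' · x2') · x3) + ((x1 · x2') · x3')) + ((x1 · x2) · x3')

The 1-rows are (0,0,1), (1,0,0), (1,1,0). Each contributes one minterm — ¬x1·¬x2·x3; x1·¬x2·¬x3; x1·x2·¬x3 — and their disjunction is a sum-of-products form of φ.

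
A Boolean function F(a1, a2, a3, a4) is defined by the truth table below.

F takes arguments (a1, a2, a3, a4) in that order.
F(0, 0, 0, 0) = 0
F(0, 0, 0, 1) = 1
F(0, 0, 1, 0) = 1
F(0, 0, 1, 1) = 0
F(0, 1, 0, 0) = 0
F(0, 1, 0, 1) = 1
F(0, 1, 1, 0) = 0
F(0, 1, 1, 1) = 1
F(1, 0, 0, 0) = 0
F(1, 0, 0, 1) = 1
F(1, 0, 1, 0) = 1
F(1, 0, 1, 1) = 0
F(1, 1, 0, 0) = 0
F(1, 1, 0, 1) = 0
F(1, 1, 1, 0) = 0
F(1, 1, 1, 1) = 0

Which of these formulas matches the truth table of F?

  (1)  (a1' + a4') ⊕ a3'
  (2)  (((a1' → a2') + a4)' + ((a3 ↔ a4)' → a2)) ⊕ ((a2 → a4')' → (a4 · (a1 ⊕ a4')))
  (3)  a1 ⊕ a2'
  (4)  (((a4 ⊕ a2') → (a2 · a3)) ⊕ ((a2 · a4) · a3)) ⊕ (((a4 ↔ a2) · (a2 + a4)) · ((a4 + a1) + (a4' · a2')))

(1) fails at (0,0,0,1): the formula yields 0, F is 1.
(3) fails at (0,0,0,0): the formula yields 1, F is 0.
(4) fails at (0,0,1,0): the formula yields 0, F is 1.
Only (2) survives; checking it on all 16 rows confirms it matches F.

2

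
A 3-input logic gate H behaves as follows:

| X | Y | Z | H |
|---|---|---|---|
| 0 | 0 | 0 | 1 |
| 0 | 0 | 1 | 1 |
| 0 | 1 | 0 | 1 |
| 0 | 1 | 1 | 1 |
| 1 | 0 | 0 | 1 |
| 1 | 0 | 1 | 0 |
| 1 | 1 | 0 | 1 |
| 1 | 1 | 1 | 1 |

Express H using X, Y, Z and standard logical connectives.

H(X, Y, Z) = ((X · Y') · Z)'

Only row (1,0,1) gives 0. So H is 1 everywhere except there — the complement of the minterm X·¬Y·Z.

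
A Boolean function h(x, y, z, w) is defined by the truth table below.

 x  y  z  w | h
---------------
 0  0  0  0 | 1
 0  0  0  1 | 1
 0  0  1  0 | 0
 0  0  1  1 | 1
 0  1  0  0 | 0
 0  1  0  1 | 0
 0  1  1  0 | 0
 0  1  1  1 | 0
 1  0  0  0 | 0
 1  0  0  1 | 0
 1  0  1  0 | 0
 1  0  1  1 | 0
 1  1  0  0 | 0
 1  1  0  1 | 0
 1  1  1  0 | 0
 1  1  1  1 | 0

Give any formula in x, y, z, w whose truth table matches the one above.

The 1-rows are (0,0,0,0), (0,0,0,1), (0,0,1,1). Each contributes one minterm — ¬x·¬y·¬z·¬w; ¬x·¬y·¬z·w; ¬x·¬y·z·w — and their disjunction is a sum-of-products form of h.

h(x, y, z, w) = ((((~x & ~y) & ~z) & ~w) | (((~x & ~y) & ~z) & w)) | (((~x & ~y) & z) & w)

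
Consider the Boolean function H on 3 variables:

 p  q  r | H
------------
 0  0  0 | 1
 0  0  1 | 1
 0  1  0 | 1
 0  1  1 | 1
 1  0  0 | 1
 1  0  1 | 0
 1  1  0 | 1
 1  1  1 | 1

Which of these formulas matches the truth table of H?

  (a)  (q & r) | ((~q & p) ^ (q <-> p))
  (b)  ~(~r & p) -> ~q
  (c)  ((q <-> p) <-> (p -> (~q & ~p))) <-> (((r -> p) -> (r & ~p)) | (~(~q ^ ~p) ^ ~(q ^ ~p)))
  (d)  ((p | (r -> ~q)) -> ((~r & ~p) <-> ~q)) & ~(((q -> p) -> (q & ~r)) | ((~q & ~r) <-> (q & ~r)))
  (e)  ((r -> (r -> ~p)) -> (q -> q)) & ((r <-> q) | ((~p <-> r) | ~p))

e

(a) disagrees with H on (0,1,0) (formula → 0, table → 1); rule it out.
(b) disagrees with H on (0,1,0) (formula → 0, table → 1); rule it out.
(c) disagrees with H on (0,1,0) (formula → 0, table → 1); rule it out.
(d) disagrees with H on (0,0,1) (formula → 0, table → 1); rule it out.
That leaves (e). Evaluating it on every row reproduces the table of H exactly.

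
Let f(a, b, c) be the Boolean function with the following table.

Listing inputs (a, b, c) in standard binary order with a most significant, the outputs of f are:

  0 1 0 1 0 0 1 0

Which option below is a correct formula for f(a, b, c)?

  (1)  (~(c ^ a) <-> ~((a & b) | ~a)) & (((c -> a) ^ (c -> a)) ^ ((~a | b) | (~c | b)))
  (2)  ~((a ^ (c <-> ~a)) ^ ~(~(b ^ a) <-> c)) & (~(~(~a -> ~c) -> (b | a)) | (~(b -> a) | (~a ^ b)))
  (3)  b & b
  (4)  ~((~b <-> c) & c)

1

(2) disagrees with f on (0,0,1) (formula → 0, table → 1); rule it out.
(3) disagrees with f on (0,0,1) (formula → 0, table → 1); rule it out.
(4) disagrees with f on (0,0,0) (formula → 1, table → 0); rule it out.
(1) is the remaining candidate, and it agrees with f on all 8 inputs.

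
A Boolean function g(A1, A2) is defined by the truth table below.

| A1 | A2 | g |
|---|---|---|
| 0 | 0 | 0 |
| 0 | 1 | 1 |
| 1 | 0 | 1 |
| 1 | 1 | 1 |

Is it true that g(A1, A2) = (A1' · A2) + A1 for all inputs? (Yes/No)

Check the formula against g row by row:
  A1=0, A2=0: formula gives 0, g = 0 ✓
  A1=0, A2=1: formula gives 1, g = 1 ✓
  A1=1, A2=0: formula gives 1, g = 1 ✓
  A1=1, A2=1: formula gives 1, g = 1 ✓
All 4 rows match — the expression computes g exactly.

Yes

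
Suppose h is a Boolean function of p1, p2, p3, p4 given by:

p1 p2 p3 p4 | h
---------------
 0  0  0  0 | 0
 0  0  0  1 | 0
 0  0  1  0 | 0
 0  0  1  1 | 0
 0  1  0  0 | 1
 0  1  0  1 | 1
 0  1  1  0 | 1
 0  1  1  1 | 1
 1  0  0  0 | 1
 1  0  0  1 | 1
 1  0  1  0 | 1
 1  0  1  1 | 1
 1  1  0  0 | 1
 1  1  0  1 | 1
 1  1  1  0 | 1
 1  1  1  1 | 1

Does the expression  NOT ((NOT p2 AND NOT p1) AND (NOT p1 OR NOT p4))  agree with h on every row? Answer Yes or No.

Yes

Test each input against both h and the formula:
  p1=0, p2=0, p3=0, p4=0: formula gives 0, h = 0 ✓
  p1=0, p2=0, p3=0, p4=1: formula gives 0, h = 0 ✓
  p1=0, p2=0, p3=1, p4=0: formula gives 0, h = 0 ✓
  p1=0, p2=0, p3=1, p4=1: formula gives 0, h = 0 ✓
  …and likewise for the remaining 12 rows.
Every row agrees, so the formula is equivalent.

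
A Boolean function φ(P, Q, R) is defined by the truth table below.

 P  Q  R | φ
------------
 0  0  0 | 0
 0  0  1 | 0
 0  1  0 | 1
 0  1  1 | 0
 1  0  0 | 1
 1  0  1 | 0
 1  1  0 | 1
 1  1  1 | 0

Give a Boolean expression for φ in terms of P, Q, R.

Collect the rows where φ=1 — (0,1,0), (1,0,0), (1,1,0) — and write one minterm per row: ¬P·Q·¬R, P·¬Q·¬R, P·Q·¬R. Their union (logical OR) reproduces the table exactly.

φ(P, Q, R) = (((¬P ∧ Q) ∧ ¬R) ∨ ((P ∧ ¬Q) ∧ ¬R)) ∨ ((P ∧ Q) ∧ ¬R)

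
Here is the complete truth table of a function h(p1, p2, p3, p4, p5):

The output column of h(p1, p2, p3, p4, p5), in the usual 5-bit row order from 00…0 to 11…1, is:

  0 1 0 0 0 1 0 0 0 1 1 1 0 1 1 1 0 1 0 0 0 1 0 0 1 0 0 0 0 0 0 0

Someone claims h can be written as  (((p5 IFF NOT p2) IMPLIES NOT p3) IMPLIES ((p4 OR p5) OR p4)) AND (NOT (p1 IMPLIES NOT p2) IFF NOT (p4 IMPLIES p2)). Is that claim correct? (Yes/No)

No

Evaluate (((p5 IFF NOT p2) IMPLIES NOT p3) IMPLIES ((p4 OR p5) OR p4)) AND (NOT (p1 IMPLIES NOT p2) IFF NOT (p4 IMPLIES p2)) on each row and compare to h:
  p1=0, p2=0, p3=0, p4=0, p5=0: formula gives 0, h = 0 ✓
  p1=0, p2=0, p3=0, p4=0, p5=1: formula gives 1, h = 1 ✓
  p1=0, p2=0, p3=0, p4=1, p5=0: formula gives 0, h = 0 ✓
  p1=0, p2=0, p3=0, p4=1, p5=1: formula gives 0, h = 0 ✓
  …
  p1=0, p2=1, p3=1, p4=0, p5=0: formula gives 1, but h = 0 ✗
Since they disagree at (0,1,1,0,0), the expression is not a correct formula for h.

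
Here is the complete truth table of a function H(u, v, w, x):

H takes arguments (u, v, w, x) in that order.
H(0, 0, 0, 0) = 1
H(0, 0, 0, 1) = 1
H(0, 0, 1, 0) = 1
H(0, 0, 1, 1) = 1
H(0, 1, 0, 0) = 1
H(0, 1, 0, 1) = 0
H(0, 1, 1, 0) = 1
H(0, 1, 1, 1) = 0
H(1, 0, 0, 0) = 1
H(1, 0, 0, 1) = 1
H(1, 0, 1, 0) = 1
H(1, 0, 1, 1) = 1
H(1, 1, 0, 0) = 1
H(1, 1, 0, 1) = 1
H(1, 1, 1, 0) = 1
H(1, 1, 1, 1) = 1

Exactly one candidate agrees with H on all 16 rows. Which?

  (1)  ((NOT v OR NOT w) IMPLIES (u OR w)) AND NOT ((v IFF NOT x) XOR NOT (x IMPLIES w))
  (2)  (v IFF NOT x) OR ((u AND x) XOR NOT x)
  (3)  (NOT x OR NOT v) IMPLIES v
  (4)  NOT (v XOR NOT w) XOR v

2

(1): at (0,0,0,0) it gives 0, but H = 1 — eliminated.
(3): at (0,0,0,0) it gives 0, but H = 1 — eliminated.
(4): at (0,0,0,0) it gives 0, but H = 1 — eliminated.
Only (2) survives; checking it on all 16 rows confirms it matches H.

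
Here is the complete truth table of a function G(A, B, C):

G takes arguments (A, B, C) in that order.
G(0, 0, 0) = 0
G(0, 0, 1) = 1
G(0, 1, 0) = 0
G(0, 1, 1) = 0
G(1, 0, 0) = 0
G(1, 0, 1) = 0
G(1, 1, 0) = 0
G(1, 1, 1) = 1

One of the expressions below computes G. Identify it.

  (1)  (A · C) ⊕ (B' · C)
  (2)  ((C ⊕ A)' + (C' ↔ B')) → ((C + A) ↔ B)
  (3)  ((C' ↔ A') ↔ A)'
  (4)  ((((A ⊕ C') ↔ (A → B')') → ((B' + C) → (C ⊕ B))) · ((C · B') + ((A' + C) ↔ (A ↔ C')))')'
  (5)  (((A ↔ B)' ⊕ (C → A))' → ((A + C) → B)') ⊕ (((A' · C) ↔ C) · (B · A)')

1

(2) fails at (0,0,0): the formula yields 1, G is 0.
(3) fails at (0,0,0): the formula yields 1, G is 0.
(4) fails at (0,1,1): the formula yields 1, G is 0.
(5) fails at (0,0,1): the formula yields 0, G is 1.
That leaves (1). Evaluating it on every row reproduces the table of G exactly.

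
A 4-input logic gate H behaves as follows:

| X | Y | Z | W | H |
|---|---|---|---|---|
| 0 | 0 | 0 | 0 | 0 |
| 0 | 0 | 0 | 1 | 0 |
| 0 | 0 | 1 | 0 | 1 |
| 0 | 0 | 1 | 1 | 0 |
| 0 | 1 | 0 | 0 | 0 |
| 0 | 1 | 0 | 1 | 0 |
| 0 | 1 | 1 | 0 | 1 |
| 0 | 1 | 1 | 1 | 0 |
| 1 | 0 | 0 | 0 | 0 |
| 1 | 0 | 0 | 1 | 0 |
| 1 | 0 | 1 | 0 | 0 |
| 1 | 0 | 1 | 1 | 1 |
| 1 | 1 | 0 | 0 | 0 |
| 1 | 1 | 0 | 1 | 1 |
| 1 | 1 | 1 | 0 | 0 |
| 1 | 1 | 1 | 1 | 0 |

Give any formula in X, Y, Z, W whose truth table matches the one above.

Collect the rows where H=1 — (0,0,1,0), (0,1,1,0), (1,0,1,1), (1,1,0,1) — and write one minterm per row: ¬X·¬Y·Z·¬W, ¬X·Y·Z·¬W, X·¬Y·Z·W, X·Y·¬Z·W. Their union (logical OR) reproduces the table exactly.

H(X, Y, Z, W) = (((((X' · Y') · Z) · W') + (((X' · Y) · Z) · W')) + (((X · Y') · Z) · W)) + (((X · Y) · Z') · W)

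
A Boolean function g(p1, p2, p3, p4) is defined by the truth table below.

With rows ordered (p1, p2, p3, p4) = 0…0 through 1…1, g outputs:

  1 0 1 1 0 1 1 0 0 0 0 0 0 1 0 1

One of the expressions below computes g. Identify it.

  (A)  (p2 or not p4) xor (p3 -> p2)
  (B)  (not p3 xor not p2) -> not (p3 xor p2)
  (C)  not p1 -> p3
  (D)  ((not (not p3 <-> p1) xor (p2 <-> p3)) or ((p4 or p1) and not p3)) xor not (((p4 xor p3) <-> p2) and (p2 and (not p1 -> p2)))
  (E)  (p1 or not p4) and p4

D

(A): at (0,0,0,0) it gives 0, but g = 1 — eliminated.
(B): at (0,0,0,1) it gives 1, but g = 0 — eliminated.
(C): at (0,0,0,0) it gives 0, but g = 1 — eliminated.
(E): at (0,0,0,0) it gives 0, but g = 1 — eliminated.
(D) is the remaining candidate, and it agrees with g on all 16 inputs.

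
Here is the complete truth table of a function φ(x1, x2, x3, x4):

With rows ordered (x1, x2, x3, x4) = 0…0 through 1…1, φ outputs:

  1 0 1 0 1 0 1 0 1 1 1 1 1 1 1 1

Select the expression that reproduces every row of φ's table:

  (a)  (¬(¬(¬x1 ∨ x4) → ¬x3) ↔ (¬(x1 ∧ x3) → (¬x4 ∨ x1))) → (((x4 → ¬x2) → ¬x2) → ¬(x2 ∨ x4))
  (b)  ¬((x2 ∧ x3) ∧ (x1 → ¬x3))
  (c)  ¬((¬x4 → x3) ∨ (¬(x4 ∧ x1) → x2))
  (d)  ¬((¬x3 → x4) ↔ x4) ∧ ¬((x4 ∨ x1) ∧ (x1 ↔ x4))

a

(b): at (0,0,0,1) it gives 1, but φ = 0 — eliminated.
(c): at (0,0,1,0) it gives 0, but φ = 1 — eliminated.
(d): at (0,0,0,0) it gives 0, but φ = 1 — eliminated.
Only (a) survives; checking it on all 16 rows confirms it matches φ.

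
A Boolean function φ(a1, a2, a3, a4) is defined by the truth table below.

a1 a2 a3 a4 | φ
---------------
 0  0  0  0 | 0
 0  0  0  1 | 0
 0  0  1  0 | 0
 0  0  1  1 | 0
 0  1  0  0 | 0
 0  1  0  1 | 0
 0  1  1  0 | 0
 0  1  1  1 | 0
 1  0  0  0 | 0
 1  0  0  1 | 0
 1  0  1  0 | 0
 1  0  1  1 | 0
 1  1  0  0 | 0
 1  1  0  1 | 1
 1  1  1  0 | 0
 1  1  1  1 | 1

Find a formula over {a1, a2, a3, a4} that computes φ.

φ=1 on 2 inputs: (1,1,0,1), (1,1,1,1). Reading each as a conjunction of literals (a1·a2·¬a3·a4, a1·a2·a3·a4) and taking the OR gives the canonical DNF.

φ(a1, a2, a3, a4) = (((a1 · a2) · a3') · a4) + (((a1 · a2) · a3) · a4)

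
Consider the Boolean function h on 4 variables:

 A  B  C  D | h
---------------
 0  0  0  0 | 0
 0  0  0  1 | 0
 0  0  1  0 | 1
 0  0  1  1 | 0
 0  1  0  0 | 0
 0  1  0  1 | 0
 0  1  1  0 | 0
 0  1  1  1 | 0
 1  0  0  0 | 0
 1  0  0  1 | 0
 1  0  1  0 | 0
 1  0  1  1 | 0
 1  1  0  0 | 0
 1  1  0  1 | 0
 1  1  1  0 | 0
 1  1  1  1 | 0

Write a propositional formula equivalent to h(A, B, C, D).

h is 1 on exactly one input, (0,0,1,0), whose minterm is ¬A·¬B·C·¬D. So h is just that conjunction.

h(A, B, C, D) = ((~A & ~B) & C) & ~D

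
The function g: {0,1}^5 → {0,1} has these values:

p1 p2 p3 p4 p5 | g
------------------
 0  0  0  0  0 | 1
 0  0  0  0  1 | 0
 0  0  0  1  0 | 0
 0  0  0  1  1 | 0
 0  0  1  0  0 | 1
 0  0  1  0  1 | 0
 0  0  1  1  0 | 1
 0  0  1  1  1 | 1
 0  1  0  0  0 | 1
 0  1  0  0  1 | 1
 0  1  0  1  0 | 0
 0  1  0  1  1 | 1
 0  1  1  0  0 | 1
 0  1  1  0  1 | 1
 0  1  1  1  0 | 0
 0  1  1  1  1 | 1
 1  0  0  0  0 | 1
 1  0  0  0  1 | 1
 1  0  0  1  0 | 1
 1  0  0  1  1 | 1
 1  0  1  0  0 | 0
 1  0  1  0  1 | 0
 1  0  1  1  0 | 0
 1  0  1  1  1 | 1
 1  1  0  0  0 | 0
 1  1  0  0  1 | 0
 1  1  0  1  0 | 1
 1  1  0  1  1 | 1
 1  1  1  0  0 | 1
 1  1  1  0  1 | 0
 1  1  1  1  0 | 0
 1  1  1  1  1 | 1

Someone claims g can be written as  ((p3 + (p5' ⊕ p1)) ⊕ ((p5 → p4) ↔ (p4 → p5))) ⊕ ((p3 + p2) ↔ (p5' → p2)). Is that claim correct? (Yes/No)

Check the formula against g row by row:
  p1=0, p2=0, p3=0, p4=0, p5=0: formula gives 1, g = 1 ✓
  p1=0, p2=0, p3=0, p4=0, p5=1: formula gives 0, g = 0 ✓
  p1=0, p2=0, p3=0, p4=1, p5=0: formula gives 0, g = 0 ✓
  p1=0, p2=0, p3=0, p4=1, p5=1: formula gives 1, but g = 0 ✗
Row (0,0,0,1,1) is a counterexample, so the formula is not equivalent to g.

No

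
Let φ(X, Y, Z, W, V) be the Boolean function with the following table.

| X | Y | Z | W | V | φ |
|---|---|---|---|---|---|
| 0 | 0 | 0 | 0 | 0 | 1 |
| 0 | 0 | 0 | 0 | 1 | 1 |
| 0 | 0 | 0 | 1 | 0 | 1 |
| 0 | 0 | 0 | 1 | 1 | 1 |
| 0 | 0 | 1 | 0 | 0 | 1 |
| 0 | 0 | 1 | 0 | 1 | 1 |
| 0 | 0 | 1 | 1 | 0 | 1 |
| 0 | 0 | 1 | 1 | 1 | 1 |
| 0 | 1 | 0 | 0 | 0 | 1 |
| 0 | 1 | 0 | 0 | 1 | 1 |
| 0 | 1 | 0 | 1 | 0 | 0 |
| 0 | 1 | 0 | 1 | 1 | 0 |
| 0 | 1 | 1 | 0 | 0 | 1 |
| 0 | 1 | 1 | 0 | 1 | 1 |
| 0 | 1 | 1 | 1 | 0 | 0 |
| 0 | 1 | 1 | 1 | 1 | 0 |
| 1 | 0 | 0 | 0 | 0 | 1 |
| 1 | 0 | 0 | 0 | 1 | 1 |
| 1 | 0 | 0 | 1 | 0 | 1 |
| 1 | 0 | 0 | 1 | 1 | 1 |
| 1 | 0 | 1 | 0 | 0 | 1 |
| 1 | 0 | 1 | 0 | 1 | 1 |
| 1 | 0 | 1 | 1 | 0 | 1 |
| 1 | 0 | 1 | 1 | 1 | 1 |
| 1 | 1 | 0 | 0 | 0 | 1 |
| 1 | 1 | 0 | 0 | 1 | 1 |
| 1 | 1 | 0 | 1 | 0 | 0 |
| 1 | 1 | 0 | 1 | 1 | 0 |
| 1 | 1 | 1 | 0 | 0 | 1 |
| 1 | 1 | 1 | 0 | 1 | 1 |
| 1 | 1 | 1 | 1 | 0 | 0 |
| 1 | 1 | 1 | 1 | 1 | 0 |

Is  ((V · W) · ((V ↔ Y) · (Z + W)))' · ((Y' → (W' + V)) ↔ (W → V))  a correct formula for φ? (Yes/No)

Evaluate ((V · W) · ((V ↔ Y) · (Z + W)))' · ((Y' → (W' + V)) ↔ (W → V)) on each row and compare to φ:
  X=0, Y=0, Z=0, W=0, V=0: formula gives 1, φ = 1 ✓
  X=0, Y=0, Z=0, W=0, V=1: formula gives 1, φ = 1 ✓
  X=0, Y=0, Z=0, W=1, V=0: formula gives 1, φ = 1 ✓
  X=0, Y=0, Z=0, W=1, V=1: formula gives 1, φ = 1 ✓
  …and likewise for the remaining 28 rows.
Every row agrees, so the formula is equivalent.

Yes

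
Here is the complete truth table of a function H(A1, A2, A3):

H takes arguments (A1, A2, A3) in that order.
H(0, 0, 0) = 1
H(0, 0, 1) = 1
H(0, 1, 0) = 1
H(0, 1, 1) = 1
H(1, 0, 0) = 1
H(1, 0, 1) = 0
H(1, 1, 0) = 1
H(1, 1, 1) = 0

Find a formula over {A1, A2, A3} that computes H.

The 0-rows are (1,0,1), (1,1,1). Take each as a conjunction (A1·¬A2·A3, A1·A2·A3), form their disjunction, and complement — that gives a formula that is 1 everywhere H is.

H(A1, A2, A3) = (((A1 · A2') · A3) + ((A1 · A2) · A3))'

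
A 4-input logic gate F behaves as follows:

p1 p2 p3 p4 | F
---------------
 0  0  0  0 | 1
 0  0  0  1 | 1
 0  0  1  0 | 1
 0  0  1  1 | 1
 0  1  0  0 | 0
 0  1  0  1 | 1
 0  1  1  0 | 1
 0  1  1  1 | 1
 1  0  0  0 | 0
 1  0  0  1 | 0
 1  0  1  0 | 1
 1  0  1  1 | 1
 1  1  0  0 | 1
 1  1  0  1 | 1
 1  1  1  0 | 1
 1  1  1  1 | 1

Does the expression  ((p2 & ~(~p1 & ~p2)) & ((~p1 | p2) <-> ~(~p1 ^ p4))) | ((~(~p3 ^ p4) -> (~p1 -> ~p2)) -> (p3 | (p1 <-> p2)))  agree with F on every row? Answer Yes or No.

Check the formula against F row by row:
  p1=0, p2=0, p3=0, p4=0: formula gives 1, F = 1 ✓
  p1=0, p2=0, p3=0, p4=1: formula gives 1, F = 1 ✓
  p1=0, p2=0, p3=1, p4=0: formula gives 1, F = 1 ✓
  p1=0, p2=0, p3=1, p4=1: formula gives 1, F = 1 ✓
  …and likewise for the remaining 12 rows.
No disagreement on any input; they are logically equivalent.

Yes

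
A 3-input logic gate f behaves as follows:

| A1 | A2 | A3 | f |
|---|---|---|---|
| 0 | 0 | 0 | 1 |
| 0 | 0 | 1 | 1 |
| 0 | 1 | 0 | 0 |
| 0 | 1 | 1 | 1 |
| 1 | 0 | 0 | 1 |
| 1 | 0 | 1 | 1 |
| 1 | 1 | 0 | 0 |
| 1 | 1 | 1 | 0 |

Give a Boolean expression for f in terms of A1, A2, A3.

f(A1, A2, A3) = NOT ((((NOT A1 AND A2) AND NOT A3) OR ((A1 AND A2) AND NOT A3)) OR ((A1 AND A2) AND A3))

The 0-rows are (0,1,0), (1,1,0), (1,1,1). Take each as a conjunction (¬A1·A2·¬A3, A1·A2·¬A3, A1·A2·A3), form their disjunction, and complement — that gives a formula that is 1 everywhere f is.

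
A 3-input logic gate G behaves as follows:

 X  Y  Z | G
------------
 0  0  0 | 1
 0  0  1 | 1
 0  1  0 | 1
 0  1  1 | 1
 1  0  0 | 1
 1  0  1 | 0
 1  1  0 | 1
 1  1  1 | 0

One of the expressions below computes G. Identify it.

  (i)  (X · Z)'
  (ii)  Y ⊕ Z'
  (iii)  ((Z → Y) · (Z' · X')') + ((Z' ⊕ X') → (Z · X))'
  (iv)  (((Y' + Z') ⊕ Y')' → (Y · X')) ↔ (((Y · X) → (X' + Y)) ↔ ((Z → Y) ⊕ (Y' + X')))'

(ii) fails at (0,0,1): the formula yields 0, G is 1.
(iii) fails at (0,0,0): the formula yields 0, G is 1.
(iv) fails at (0,0,0): the formula yields 0, G is 1.
That leaves (i). Evaluating it on every row reproduces the table of G exactly.

i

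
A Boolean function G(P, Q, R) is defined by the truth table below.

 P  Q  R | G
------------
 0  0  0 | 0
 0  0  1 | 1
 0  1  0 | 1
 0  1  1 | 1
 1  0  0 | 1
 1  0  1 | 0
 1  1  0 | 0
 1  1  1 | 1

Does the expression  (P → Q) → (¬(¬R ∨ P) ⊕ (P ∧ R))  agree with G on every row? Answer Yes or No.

Check the formula against G row by row:
  P=0, Q=0, R=0: formula gives 0, G = 0 ✓
  P=0, Q=0, R=1: formula gives 1, G = 1 ✓
  P=0, Q=1, R=0: formula gives 0, but G = 1 ✗
Since they disagree at (0,1,0), the expression is not a correct formula for G.

No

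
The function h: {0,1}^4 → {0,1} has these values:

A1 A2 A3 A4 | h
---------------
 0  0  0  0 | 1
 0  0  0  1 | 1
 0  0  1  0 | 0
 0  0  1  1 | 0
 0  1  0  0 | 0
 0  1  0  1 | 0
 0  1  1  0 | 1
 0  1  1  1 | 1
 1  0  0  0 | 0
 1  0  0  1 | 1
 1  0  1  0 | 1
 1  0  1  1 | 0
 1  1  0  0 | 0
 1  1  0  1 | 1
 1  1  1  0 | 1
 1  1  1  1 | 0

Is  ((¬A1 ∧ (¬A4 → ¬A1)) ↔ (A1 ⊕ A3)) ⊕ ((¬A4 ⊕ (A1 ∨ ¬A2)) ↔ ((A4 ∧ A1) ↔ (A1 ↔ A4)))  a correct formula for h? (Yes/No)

Yes

Test each input against both h and the formula:
  A1=0, A2=0, A3=0, A4=0: formula gives 1, h = 1 ✓
  A1=0, A2=0, A3=0, A4=1: formula gives 1, h = 1 ✓
  A1=0, A2=0, A3=1, A4=0: formula gives 0, h = 0 ✓
  A1=0, A2=0, A3=1, A4=1: formula gives 0, h = 0 ✓
  …and likewise for the remaining 12 rows.
All 16 rows match — the expression computes h exactly.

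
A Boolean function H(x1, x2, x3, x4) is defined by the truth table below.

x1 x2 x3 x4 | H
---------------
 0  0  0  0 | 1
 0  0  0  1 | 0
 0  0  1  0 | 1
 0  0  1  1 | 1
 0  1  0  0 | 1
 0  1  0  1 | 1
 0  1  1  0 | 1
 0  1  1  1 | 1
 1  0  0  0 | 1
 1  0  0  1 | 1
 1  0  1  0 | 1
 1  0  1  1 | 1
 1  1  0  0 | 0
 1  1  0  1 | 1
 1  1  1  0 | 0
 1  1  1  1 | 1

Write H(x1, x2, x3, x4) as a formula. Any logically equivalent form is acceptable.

H(x1, x2, x3, x4) = NOT (((((NOT x1 AND NOT x2) AND NOT x3) AND x4) OR (((x1 AND x2) AND NOT x3) AND NOT x4)) OR (((x1 AND x2) AND x3) AND NOT x4))

H is 0 on only 3 rows — (0,0,0,1), (1,1,0,0), (1,1,1,0). Writing each as a minterm (¬x1·¬x2·¬x3·x4, x1·x2·¬x3·¬x4, x1·x2·x3·¬x4) and OR-ing them characterizes exactly where H=0, so H is the negation of that disjunction.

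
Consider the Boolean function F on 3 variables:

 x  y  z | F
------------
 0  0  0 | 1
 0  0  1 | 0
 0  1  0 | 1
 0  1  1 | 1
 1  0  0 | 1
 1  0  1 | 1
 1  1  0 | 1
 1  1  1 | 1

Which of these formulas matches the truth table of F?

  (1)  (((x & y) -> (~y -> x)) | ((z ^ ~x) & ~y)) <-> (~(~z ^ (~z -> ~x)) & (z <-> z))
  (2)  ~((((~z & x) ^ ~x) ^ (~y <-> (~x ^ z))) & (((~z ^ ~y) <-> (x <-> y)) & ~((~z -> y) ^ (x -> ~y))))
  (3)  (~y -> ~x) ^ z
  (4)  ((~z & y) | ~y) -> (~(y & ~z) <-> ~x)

(1): at (0,1,1) it gives 0, but F = 1 — eliminated.
(3): at (0,1,1) it gives 0, but F = 1 — eliminated.
(4): at (0,0,1) it gives 1, but F = 0 — eliminated.
Only (2) survives; checking it on all 8 rows confirms it matches F.

2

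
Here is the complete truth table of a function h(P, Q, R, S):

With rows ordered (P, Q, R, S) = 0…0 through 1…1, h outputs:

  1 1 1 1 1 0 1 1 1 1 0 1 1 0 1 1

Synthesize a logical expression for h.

There are just 3 zero rows: (0,1,0,1), (1,0,1,0), (1,1,0,1). Their minterms are ¬P·Q·¬R·S, P·¬Q·R·¬S, P·Q·¬R·S; the OR of those covers precisely the 0-outputs, and negating it yields h.

h(P, Q, R, S) = (((((P' · Q) · R') · S) + (((P · Q') · R) · S')) + (((P · Q) · R') · S))'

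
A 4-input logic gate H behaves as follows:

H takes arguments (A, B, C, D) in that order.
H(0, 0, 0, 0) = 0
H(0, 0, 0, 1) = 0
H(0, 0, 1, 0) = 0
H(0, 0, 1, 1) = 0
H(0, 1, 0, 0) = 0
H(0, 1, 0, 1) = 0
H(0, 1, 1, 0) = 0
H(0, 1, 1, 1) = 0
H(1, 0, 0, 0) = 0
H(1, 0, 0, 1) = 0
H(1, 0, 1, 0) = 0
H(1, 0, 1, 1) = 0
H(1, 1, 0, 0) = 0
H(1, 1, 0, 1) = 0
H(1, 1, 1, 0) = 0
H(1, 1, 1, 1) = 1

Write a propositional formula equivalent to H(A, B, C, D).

The output is 1 only when every input is 1 — the AND of all inputs.

H(A, B, C, D) = ((A and B) and C) and D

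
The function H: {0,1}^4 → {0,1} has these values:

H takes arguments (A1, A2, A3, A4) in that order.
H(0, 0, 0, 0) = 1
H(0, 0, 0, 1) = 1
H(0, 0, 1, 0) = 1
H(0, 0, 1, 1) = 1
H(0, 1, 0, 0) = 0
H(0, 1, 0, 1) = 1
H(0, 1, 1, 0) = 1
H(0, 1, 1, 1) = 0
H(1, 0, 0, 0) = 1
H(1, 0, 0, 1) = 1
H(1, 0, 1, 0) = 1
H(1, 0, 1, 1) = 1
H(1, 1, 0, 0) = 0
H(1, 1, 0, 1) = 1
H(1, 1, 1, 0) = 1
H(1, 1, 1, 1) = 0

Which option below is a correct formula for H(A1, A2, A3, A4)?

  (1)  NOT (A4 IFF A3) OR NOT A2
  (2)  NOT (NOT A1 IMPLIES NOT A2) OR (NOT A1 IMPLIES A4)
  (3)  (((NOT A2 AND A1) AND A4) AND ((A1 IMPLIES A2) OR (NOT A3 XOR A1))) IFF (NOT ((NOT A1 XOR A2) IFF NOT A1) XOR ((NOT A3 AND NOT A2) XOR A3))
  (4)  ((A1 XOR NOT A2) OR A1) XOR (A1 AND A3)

(2) fails at (0,0,0,0): the formula yields 0, H is 1.
(3) fails at (0,0,0,0): the formula yields 0, H is 1.
(4) fails at (0,1,0,1): the formula yields 0, H is 1.
Only (1) survives; checking it on all 16 rows confirms it matches H.

1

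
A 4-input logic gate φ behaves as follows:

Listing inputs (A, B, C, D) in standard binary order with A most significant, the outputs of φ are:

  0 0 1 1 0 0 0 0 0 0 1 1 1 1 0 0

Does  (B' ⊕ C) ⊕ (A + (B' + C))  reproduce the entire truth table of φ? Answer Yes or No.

Check the formula against φ row by row:
  A=0, B=0, C=0, D=0: formula gives 0, φ = 0 ✓
  A=0, B=0, C=0, D=1: formula gives 0, φ = 0 ✓
  A=0, B=0, C=1, D=0: formula gives 1, φ = 1 ✓
  A=0, B=0, C=1, D=1: formula gives 1, φ = 1 ✓
  … (the remaining 12 rows also agree.)
Every row agrees, so the formula is equivalent.

Yes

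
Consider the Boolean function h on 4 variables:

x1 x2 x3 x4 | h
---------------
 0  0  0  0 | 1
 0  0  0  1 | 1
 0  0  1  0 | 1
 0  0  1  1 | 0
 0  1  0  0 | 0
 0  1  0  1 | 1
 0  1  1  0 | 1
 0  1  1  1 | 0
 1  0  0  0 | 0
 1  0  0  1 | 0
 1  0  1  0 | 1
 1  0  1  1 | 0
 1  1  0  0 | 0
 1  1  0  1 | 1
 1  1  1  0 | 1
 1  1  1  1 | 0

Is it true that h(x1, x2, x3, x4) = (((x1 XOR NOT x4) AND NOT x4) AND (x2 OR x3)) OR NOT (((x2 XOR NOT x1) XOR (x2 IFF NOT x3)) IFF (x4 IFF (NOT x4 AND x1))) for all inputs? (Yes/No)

No

Test each input against both h and the formula:
  x1=0, x2=0, x3=0, x4=0: formula gives 0, but h = 1 ✗
A single disagreement suffices: at (0,0,0,0) they differ, so the formula does not compute h.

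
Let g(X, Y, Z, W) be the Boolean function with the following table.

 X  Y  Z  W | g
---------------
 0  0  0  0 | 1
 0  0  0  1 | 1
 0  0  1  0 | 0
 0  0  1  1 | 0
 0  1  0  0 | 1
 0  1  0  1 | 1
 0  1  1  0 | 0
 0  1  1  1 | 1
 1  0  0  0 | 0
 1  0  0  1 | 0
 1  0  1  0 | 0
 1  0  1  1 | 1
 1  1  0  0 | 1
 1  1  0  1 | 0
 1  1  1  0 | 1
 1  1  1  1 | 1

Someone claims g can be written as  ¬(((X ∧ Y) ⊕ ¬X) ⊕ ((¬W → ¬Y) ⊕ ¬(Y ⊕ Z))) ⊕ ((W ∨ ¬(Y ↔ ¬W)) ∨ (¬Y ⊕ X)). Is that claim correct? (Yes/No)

Test each input against both g and the formula:
  X=0, Y=0, Z=0, W=0: formula gives 1, g = 1 ✓
  X=0, Y=0, Z=0, W=1: formula gives 1, g = 1 ✓
  X=0, Y=0, Z=1, W=0: formula gives 0, g = 0 ✓
  X=0, Y=0, Z=1, W=1: formula gives 0, g = 0 ✓
  X=0, Y=1, Z=0, W=0: formula gives 0, but g = 1 ✗
Row (0,1,0,0) is a counterexample, so the formula is not equivalent to g.

No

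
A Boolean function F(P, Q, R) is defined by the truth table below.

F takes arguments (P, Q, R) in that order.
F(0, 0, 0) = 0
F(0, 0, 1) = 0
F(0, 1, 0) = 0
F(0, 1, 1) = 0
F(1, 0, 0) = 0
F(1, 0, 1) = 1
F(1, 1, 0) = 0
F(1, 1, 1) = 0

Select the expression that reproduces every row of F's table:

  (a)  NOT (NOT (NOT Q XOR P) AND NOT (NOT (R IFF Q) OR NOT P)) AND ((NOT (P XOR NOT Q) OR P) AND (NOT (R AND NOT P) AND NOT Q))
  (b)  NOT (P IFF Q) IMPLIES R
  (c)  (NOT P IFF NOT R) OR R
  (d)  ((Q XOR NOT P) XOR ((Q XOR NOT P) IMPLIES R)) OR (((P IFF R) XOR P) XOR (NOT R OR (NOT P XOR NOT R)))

(b) disagrees with F on (0,0,0) (formula → 1, table → 0); rule it out.
(c) disagrees with F on (0,0,0) (formula → 1, table → 0); rule it out.
(d) disagrees with F on (0,0,0) (formula → 1, table → 0); rule it out.
Only (a) survives; checking it on all 8 rows confirms it matches F.

a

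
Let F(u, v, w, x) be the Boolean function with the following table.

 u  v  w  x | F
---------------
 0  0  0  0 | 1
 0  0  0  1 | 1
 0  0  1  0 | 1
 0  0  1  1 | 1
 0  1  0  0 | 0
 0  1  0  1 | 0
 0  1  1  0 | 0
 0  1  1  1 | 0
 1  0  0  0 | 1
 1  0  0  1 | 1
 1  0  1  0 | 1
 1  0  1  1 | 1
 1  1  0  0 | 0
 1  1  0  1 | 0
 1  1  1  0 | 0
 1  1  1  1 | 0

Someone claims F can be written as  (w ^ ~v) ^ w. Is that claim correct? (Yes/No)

Yes

Check the formula against F row by row:
  u=0, v=0, w=0, x=0: formula gives 1, F = 1 ✓
  u=0, v=0, w=0, x=1: formula gives 1, F = 1 ✓
  u=0, v=0, w=1, x=0: formula gives 1, F = 1 ✓
  u=0, v=0, w=1, x=1: formula gives 1, F = 1 ✓
  … (the remaining 12 rows also agree.)
No disagreement on any input; they are logically equivalent.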